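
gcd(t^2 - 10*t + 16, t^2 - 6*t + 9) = 1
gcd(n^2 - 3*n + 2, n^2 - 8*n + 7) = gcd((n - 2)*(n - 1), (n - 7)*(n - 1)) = n - 1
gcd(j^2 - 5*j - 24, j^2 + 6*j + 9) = j + 3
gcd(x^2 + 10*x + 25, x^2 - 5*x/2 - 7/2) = 1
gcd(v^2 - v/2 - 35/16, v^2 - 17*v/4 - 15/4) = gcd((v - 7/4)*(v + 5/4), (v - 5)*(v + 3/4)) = 1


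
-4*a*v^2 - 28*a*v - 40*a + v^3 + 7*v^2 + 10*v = (-4*a + v)*(v + 2)*(v + 5)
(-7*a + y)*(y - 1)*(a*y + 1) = -7*a^2*y^2 + 7*a^2*y + a*y^3 - a*y^2 - 7*a*y + 7*a + y^2 - y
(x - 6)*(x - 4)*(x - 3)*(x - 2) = x^4 - 15*x^3 + 80*x^2 - 180*x + 144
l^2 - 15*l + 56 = (l - 8)*(l - 7)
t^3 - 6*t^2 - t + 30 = (t - 5)*(t - 3)*(t + 2)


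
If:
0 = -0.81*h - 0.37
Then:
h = -0.46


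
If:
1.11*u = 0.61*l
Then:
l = 1.81967213114754*u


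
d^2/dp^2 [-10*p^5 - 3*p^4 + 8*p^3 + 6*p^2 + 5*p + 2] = -200*p^3 - 36*p^2 + 48*p + 12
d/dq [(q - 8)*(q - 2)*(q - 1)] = 3*q^2 - 22*q + 26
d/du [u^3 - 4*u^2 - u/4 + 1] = 3*u^2 - 8*u - 1/4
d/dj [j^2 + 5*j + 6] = 2*j + 5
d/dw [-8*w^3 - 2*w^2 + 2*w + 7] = -24*w^2 - 4*w + 2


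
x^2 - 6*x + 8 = (x - 4)*(x - 2)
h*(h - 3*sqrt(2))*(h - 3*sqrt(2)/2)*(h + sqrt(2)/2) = h^4 - 4*sqrt(2)*h^3 + 9*h^2/2 + 9*sqrt(2)*h/2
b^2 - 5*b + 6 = (b - 3)*(b - 2)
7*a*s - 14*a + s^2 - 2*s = (7*a + s)*(s - 2)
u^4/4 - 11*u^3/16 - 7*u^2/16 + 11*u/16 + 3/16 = (u/4 + 1/4)*(u - 3)*(u - 1)*(u + 1/4)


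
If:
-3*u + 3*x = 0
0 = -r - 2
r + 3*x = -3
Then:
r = -2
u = -1/3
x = -1/3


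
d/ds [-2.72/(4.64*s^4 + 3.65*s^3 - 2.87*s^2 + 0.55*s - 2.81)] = (50.4832*s^3 + 29.784*s^2 - 15.6128*s + 1.496)/(4.64*s^4 + 3.65*s^3 - 2.87*s^2 + 0.55*s - 2.81)^2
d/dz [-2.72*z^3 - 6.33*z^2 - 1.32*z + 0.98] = -8.16*z^2 - 12.66*z - 1.32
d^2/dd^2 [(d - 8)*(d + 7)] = 2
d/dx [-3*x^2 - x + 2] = -6*x - 1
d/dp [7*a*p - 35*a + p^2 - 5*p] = 7*a + 2*p - 5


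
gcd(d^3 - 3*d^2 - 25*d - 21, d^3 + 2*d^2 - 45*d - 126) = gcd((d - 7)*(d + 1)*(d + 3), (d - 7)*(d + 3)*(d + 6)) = d^2 - 4*d - 21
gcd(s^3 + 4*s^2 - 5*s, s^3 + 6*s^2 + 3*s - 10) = s^2 + 4*s - 5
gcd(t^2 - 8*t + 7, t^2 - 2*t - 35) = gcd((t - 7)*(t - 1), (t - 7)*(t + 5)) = t - 7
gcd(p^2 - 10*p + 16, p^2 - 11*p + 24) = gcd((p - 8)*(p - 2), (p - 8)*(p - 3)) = p - 8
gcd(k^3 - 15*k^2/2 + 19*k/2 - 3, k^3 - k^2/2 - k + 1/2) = k^2 - 3*k/2 + 1/2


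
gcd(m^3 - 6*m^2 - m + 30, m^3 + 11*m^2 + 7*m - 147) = m - 3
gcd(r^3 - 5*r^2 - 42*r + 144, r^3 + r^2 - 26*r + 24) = r + 6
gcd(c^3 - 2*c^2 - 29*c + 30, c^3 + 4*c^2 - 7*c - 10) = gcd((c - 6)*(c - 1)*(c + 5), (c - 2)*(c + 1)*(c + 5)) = c + 5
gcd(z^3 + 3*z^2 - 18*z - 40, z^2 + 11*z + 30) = z + 5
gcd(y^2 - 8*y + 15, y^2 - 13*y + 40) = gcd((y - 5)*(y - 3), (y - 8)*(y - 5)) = y - 5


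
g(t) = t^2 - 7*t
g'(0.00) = -7.00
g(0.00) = 0.00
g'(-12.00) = -31.00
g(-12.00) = 228.00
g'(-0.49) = -7.98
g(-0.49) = 3.67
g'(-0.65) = -8.30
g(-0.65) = 4.97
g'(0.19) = -6.62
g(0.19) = -1.29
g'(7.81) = 8.62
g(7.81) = 6.33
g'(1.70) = -3.60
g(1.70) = -9.01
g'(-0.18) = -7.36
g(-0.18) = 1.29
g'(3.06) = -0.88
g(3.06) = -12.06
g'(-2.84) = -12.68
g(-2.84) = 27.95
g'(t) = 2*t - 7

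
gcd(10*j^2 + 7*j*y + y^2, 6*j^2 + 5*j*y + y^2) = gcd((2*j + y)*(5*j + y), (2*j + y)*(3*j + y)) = 2*j + y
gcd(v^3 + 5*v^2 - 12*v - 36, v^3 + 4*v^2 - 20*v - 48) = v^2 + 8*v + 12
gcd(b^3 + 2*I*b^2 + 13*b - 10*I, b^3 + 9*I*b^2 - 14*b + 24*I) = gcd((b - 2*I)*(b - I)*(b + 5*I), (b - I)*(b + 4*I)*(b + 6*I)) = b - I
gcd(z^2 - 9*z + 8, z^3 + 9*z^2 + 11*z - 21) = z - 1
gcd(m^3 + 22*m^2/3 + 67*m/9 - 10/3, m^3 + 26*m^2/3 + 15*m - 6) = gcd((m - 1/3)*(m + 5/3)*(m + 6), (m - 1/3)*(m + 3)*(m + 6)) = m^2 + 17*m/3 - 2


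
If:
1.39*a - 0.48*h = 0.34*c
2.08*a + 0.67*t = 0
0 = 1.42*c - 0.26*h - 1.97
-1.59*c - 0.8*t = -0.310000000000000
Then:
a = 0.95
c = 1.67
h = 1.55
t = -2.94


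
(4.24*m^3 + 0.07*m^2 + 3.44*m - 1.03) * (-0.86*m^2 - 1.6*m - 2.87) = -3.6464*m^5 - 6.8442*m^4 - 15.2392*m^3 - 4.8191*m^2 - 8.2248*m + 2.9561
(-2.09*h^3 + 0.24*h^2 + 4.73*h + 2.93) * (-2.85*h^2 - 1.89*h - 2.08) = 5.9565*h^5 + 3.2661*h^4 - 9.5869*h^3 - 17.7894*h^2 - 15.3761*h - 6.0944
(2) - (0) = 2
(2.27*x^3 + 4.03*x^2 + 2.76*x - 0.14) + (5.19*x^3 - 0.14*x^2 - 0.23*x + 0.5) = 7.46*x^3 + 3.89*x^2 + 2.53*x + 0.36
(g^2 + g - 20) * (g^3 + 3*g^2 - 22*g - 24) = g^5 + 4*g^4 - 39*g^3 - 106*g^2 + 416*g + 480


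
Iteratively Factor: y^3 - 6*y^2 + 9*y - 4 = (y - 4)*(y^2 - 2*y + 1) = (y - 4)*(y - 1)*(y - 1)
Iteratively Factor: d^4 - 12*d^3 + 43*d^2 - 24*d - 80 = (d - 5)*(d^3 - 7*d^2 + 8*d + 16) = (d - 5)*(d - 4)*(d^2 - 3*d - 4) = (d - 5)*(d - 4)*(d + 1)*(d - 4)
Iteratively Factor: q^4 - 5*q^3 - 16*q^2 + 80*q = (q)*(q^3 - 5*q^2 - 16*q + 80) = q*(q - 4)*(q^2 - q - 20) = q*(q - 4)*(q + 4)*(q - 5)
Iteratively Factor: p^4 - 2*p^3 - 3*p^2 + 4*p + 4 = (p + 1)*(p^3 - 3*p^2 + 4) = (p - 2)*(p + 1)*(p^2 - p - 2) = (p - 2)*(p + 1)^2*(p - 2)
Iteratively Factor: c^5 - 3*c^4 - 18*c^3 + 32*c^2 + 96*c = (c + 3)*(c^4 - 6*c^3 + 32*c) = c*(c + 3)*(c^3 - 6*c^2 + 32) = c*(c + 2)*(c + 3)*(c^2 - 8*c + 16) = c*(c - 4)*(c + 2)*(c + 3)*(c - 4)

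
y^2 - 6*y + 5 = (y - 5)*(y - 1)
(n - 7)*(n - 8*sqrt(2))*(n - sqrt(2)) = n^3 - 9*sqrt(2)*n^2 - 7*n^2 + 16*n + 63*sqrt(2)*n - 112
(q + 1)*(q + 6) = q^2 + 7*q + 6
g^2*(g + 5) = g^3 + 5*g^2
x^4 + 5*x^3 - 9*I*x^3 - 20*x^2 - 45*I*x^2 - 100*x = x*(x + 5)*(x - 5*I)*(x - 4*I)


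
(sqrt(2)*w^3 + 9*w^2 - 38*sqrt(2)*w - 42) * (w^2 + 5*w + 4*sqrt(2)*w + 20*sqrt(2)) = sqrt(2)*w^5 + 5*sqrt(2)*w^4 + 17*w^4 - 2*sqrt(2)*w^3 + 85*w^3 - 346*w^2 - 10*sqrt(2)*w^2 - 1730*w - 168*sqrt(2)*w - 840*sqrt(2)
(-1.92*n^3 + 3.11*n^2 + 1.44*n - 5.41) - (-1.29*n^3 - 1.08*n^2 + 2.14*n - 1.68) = -0.63*n^3 + 4.19*n^2 - 0.7*n - 3.73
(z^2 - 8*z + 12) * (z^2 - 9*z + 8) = z^4 - 17*z^3 + 92*z^2 - 172*z + 96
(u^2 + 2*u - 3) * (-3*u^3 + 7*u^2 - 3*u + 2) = -3*u^5 + u^4 + 20*u^3 - 25*u^2 + 13*u - 6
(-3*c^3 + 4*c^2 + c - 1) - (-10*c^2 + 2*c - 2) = -3*c^3 + 14*c^2 - c + 1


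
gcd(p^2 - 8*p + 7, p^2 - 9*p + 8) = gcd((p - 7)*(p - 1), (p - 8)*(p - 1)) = p - 1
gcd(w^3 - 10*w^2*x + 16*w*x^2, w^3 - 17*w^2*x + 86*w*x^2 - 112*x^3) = w^2 - 10*w*x + 16*x^2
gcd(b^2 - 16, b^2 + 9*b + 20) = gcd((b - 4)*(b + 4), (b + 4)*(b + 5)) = b + 4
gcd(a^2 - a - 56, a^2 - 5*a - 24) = a - 8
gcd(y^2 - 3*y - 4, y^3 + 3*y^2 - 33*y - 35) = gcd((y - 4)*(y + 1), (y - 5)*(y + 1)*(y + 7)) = y + 1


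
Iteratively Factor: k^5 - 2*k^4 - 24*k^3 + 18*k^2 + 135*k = (k - 5)*(k^4 + 3*k^3 - 9*k^2 - 27*k) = (k - 5)*(k + 3)*(k^3 - 9*k) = k*(k - 5)*(k + 3)*(k^2 - 9) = k*(k - 5)*(k + 3)^2*(k - 3)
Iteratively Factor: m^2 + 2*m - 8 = (m + 4)*(m - 2)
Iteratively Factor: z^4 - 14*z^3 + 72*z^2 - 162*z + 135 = (z - 3)*(z^3 - 11*z^2 + 39*z - 45) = (z - 5)*(z - 3)*(z^2 - 6*z + 9) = (z - 5)*(z - 3)^2*(z - 3)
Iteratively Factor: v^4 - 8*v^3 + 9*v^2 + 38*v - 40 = (v - 1)*(v^3 - 7*v^2 + 2*v + 40) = (v - 4)*(v - 1)*(v^2 - 3*v - 10) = (v - 4)*(v - 1)*(v + 2)*(v - 5)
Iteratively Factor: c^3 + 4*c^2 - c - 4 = (c + 4)*(c^2 - 1) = (c - 1)*(c + 4)*(c + 1)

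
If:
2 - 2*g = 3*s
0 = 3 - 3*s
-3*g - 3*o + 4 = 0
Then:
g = -1/2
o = 11/6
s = 1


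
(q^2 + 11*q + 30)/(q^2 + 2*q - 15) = (q + 6)/(q - 3)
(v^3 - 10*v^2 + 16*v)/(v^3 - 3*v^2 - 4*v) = (-v^2 + 10*v - 16)/(-v^2 + 3*v + 4)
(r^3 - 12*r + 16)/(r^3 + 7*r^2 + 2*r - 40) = (r - 2)/(r + 5)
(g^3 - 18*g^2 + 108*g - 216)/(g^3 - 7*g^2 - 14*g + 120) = (g^2 - 12*g + 36)/(g^2 - g - 20)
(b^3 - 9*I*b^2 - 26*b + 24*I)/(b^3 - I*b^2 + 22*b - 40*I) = (b - 3*I)/(b + 5*I)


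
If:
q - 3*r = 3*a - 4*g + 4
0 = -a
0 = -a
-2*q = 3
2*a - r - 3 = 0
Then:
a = 0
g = -7/8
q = -3/2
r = -3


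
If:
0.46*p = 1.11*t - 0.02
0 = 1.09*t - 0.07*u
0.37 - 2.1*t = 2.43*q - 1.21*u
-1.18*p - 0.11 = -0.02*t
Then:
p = -0.09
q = 0.01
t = -0.02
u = -0.32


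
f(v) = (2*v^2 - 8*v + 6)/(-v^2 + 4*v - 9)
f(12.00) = -1.89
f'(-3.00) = 0.13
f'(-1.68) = 0.26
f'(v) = (2*v - 4)*(2*v^2 - 8*v + 6)/(-v^2 + 4*v - 9)^2 + (4*v - 8)/(-v^2 + 4*v - 9)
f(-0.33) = -0.85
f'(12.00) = -0.02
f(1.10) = 0.07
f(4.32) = -0.84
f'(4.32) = -0.52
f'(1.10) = 0.64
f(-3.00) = -1.60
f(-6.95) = -1.86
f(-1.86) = -1.40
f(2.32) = 0.35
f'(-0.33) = 0.51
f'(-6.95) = 0.03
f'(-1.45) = 0.29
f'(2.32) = -0.29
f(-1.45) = -1.29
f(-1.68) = -1.35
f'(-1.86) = 0.23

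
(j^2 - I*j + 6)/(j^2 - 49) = (j^2 - I*j + 6)/(j^2 - 49)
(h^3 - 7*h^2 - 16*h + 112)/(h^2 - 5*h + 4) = (h^2 - 3*h - 28)/(h - 1)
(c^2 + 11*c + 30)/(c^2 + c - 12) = (c^2 + 11*c + 30)/(c^2 + c - 12)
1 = 1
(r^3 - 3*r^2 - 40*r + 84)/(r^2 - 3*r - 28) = (r^2 + 4*r - 12)/(r + 4)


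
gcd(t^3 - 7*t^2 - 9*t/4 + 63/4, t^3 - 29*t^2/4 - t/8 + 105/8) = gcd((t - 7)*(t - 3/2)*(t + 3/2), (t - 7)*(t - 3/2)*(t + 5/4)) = t^2 - 17*t/2 + 21/2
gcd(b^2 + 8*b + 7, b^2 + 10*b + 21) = b + 7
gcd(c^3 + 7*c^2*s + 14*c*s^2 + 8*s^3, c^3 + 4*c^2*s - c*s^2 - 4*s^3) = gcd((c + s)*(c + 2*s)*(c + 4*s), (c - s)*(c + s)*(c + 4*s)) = c^2 + 5*c*s + 4*s^2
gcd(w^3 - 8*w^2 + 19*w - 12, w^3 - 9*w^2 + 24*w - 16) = w^2 - 5*w + 4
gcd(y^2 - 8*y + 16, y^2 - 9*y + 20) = y - 4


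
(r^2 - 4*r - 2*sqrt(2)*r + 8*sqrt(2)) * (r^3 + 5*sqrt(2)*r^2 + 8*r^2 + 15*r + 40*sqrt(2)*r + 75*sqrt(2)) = r^5 + 4*r^4 + 3*sqrt(2)*r^4 - 37*r^3 + 12*sqrt(2)*r^3 - 140*r^2 - 51*sqrt(2)*r^2 - 180*sqrt(2)*r + 340*r + 1200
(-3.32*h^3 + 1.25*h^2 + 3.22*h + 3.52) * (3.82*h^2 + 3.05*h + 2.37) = -12.6824*h^5 - 5.351*h^4 + 8.2445*h^3 + 26.2299*h^2 + 18.3674*h + 8.3424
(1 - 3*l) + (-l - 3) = -4*l - 2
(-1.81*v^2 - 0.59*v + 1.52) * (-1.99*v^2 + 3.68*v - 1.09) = 3.6019*v^4 - 5.4867*v^3 - 3.2231*v^2 + 6.2367*v - 1.6568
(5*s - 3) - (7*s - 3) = -2*s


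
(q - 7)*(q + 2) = q^2 - 5*q - 14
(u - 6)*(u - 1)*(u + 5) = u^3 - 2*u^2 - 29*u + 30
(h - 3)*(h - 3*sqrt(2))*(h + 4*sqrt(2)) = h^3 - 3*h^2 + sqrt(2)*h^2 - 24*h - 3*sqrt(2)*h + 72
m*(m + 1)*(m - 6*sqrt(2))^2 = m^4 - 12*sqrt(2)*m^3 + m^3 - 12*sqrt(2)*m^2 + 72*m^2 + 72*m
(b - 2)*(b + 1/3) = b^2 - 5*b/3 - 2/3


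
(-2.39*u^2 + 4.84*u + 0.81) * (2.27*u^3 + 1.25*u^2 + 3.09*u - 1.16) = -5.4253*u^5 + 7.9993*u^4 + 0.5036*u^3 + 18.7405*u^2 - 3.1115*u - 0.9396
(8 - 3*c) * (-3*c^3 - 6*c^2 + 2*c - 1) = 9*c^4 - 6*c^3 - 54*c^2 + 19*c - 8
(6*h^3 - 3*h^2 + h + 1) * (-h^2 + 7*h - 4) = -6*h^5 + 45*h^4 - 46*h^3 + 18*h^2 + 3*h - 4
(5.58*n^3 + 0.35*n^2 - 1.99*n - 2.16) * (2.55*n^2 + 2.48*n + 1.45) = 14.229*n^5 + 14.7309*n^4 + 3.8845*n^3 - 9.9357*n^2 - 8.2423*n - 3.132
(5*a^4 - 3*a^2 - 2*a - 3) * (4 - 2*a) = -10*a^5 + 20*a^4 + 6*a^3 - 8*a^2 - 2*a - 12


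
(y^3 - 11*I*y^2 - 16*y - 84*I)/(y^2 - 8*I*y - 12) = (y^2 - 5*I*y + 14)/(y - 2*I)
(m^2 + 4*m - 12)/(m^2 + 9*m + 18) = (m - 2)/(m + 3)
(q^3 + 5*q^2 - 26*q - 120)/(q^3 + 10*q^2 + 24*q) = (q - 5)/q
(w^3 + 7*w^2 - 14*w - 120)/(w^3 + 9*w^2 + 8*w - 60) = (w - 4)/(w - 2)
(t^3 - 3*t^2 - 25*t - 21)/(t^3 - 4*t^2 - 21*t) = (t + 1)/t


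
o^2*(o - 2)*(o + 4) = o^4 + 2*o^3 - 8*o^2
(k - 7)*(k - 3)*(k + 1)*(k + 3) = k^4 - 6*k^3 - 16*k^2 + 54*k + 63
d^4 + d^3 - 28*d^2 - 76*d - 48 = (d - 6)*(d + 1)*(d + 2)*(d + 4)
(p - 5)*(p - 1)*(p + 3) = p^3 - 3*p^2 - 13*p + 15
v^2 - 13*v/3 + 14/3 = (v - 7/3)*(v - 2)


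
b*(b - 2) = b^2 - 2*b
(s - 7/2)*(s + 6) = s^2 + 5*s/2 - 21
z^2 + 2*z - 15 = (z - 3)*(z + 5)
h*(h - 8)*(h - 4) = h^3 - 12*h^2 + 32*h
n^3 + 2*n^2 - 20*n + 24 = (n - 2)^2*(n + 6)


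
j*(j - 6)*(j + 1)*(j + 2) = j^4 - 3*j^3 - 16*j^2 - 12*j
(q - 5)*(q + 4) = q^2 - q - 20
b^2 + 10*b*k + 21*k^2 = (b + 3*k)*(b + 7*k)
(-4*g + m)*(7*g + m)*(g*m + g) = -28*g^3*m - 28*g^3 + 3*g^2*m^2 + 3*g^2*m + g*m^3 + g*m^2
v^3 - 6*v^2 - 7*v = v*(v - 7)*(v + 1)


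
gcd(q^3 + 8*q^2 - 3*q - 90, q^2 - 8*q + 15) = q - 3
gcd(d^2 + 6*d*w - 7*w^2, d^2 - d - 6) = 1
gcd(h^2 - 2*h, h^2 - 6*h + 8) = h - 2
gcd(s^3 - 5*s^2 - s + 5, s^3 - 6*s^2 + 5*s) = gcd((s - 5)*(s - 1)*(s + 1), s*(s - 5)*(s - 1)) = s^2 - 6*s + 5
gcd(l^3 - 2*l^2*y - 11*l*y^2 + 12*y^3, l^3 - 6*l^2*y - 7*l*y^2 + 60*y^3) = -l^2 + l*y + 12*y^2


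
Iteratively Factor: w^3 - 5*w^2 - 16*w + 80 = (w + 4)*(w^2 - 9*w + 20) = (w - 5)*(w + 4)*(w - 4)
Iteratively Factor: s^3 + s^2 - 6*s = (s + 3)*(s^2 - 2*s) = (s - 2)*(s + 3)*(s)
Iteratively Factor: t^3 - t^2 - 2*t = (t)*(t^2 - t - 2) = t*(t + 1)*(t - 2)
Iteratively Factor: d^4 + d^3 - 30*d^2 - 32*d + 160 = (d - 2)*(d^3 + 3*d^2 - 24*d - 80) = (d - 5)*(d - 2)*(d^2 + 8*d + 16) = (d - 5)*(d - 2)*(d + 4)*(d + 4)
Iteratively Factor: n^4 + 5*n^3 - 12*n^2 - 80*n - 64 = (n + 4)*(n^3 + n^2 - 16*n - 16) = (n - 4)*(n + 4)*(n^2 + 5*n + 4) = (n - 4)*(n + 1)*(n + 4)*(n + 4)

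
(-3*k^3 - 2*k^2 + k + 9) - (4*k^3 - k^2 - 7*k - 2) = -7*k^3 - k^2 + 8*k + 11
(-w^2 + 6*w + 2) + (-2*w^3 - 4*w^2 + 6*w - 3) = -2*w^3 - 5*w^2 + 12*w - 1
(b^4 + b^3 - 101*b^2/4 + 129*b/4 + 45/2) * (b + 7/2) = b^5 + 9*b^4/2 - 87*b^3/4 - 449*b^2/8 + 1083*b/8 + 315/4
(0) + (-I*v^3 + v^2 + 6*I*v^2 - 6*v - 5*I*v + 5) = -I*v^3 + v^2 + 6*I*v^2 - 6*v - 5*I*v + 5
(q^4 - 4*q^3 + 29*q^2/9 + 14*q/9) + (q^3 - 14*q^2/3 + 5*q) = q^4 - 3*q^3 - 13*q^2/9 + 59*q/9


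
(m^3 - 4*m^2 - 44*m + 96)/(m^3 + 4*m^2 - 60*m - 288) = (m - 2)/(m + 6)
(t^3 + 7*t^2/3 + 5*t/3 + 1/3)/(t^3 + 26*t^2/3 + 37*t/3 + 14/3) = (3*t^2 + 4*t + 1)/(3*t^2 + 23*t + 14)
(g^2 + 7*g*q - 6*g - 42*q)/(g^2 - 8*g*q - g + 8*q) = (g^2 + 7*g*q - 6*g - 42*q)/(g^2 - 8*g*q - g + 8*q)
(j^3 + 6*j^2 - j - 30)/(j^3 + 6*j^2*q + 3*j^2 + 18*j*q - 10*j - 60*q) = (j + 3)/(j + 6*q)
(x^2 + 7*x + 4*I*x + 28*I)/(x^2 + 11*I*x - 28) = (x + 7)/(x + 7*I)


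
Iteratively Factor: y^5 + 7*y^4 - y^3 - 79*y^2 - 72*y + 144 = (y - 3)*(y^4 + 10*y^3 + 29*y^2 + 8*y - 48) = (y - 3)*(y - 1)*(y^3 + 11*y^2 + 40*y + 48) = (y - 3)*(y - 1)*(y + 4)*(y^2 + 7*y + 12) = (y - 3)*(y - 1)*(y + 3)*(y + 4)*(y + 4)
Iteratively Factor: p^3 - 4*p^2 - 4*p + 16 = (p + 2)*(p^2 - 6*p + 8) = (p - 4)*(p + 2)*(p - 2)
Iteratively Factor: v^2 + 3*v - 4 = (v - 1)*(v + 4)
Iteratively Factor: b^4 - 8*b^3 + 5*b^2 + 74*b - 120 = (b - 2)*(b^3 - 6*b^2 - 7*b + 60) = (b - 5)*(b - 2)*(b^2 - b - 12) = (b - 5)*(b - 4)*(b - 2)*(b + 3)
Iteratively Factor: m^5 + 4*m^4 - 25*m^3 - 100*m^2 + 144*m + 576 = (m + 4)*(m^4 - 25*m^2 + 144) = (m + 3)*(m + 4)*(m^3 - 3*m^2 - 16*m + 48) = (m - 3)*(m + 3)*(m + 4)*(m^2 - 16) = (m - 3)*(m + 3)*(m + 4)^2*(m - 4)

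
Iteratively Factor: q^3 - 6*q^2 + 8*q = (q - 4)*(q^2 - 2*q) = q*(q - 4)*(q - 2)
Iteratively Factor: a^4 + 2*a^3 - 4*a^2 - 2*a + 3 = (a - 1)*(a^3 + 3*a^2 - a - 3) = (a - 1)*(a + 3)*(a^2 - 1) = (a - 1)^2*(a + 3)*(a + 1)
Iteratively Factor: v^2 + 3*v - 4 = (v - 1)*(v + 4)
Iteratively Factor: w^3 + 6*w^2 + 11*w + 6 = (w + 1)*(w^2 + 5*w + 6) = (w + 1)*(w + 3)*(w + 2)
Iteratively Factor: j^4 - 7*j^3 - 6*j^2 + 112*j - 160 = (j + 4)*(j^3 - 11*j^2 + 38*j - 40) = (j - 4)*(j + 4)*(j^2 - 7*j + 10) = (j - 4)*(j - 2)*(j + 4)*(j - 5)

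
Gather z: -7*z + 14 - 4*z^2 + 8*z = -4*z^2 + z + 14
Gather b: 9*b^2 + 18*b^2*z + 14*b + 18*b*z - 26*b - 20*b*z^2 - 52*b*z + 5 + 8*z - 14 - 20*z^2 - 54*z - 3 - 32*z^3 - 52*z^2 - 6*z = b^2*(18*z + 9) + b*(-20*z^2 - 34*z - 12) - 32*z^3 - 72*z^2 - 52*z - 12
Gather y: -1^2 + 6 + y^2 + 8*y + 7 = y^2 + 8*y + 12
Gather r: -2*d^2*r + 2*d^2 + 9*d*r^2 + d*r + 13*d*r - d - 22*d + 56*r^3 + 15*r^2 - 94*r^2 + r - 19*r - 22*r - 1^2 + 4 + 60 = 2*d^2 - 23*d + 56*r^3 + r^2*(9*d - 79) + r*(-2*d^2 + 14*d - 40) + 63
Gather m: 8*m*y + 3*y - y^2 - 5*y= 8*m*y - y^2 - 2*y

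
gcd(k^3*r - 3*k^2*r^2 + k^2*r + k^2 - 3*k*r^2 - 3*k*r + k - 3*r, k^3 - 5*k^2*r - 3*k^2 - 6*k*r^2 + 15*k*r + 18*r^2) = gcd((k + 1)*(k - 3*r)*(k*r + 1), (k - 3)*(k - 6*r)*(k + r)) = 1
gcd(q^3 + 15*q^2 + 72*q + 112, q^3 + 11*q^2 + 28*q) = q^2 + 11*q + 28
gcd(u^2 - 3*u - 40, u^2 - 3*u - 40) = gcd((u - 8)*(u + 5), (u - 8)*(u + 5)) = u^2 - 3*u - 40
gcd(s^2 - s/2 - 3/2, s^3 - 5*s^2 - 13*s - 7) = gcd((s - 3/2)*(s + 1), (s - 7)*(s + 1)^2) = s + 1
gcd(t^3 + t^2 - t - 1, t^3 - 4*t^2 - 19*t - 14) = t + 1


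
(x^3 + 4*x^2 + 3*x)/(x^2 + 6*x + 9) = x*(x + 1)/(x + 3)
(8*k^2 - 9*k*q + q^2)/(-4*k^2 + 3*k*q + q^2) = (-8*k + q)/(4*k + q)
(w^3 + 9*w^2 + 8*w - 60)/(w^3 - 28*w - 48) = (-w^3 - 9*w^2 - 8*w + 60)/(-w^3 + 28*w + 48)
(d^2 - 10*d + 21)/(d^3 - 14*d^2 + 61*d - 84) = 1/(d - 4)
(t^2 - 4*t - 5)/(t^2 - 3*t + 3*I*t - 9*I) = (t^2 - 4*t - 5)/(t^2 + 3*t*(-1 + I) - 9*I)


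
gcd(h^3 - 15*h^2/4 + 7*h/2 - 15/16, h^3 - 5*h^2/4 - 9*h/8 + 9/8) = h - 3/4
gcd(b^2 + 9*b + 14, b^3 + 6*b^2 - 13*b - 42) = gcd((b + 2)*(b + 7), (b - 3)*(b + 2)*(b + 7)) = b^2 + 9*b + 14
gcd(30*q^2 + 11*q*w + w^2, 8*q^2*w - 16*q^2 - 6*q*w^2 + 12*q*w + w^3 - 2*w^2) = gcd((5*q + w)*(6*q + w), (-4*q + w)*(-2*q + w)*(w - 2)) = 1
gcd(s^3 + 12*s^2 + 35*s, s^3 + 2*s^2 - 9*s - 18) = 1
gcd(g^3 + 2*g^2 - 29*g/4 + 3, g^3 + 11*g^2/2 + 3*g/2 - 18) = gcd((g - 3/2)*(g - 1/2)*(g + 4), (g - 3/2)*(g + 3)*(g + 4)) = g^2 + 5*g/2 - 6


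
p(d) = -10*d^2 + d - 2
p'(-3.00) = 61.00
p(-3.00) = -95.00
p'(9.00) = -179.00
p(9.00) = -803.00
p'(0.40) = -7.00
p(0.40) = -3.20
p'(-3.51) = 71.20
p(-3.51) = -128.71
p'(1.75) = -34.00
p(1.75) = -30.88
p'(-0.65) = 14.00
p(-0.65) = -6.88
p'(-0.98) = 20.60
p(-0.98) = -12.58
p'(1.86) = -36.20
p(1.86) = -34.74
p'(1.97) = -38.40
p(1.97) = -38.84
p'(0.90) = -17.00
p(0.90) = -9.20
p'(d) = 1 - 20*d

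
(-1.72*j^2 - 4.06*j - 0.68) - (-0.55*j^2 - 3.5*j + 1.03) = -1.17*j^2 - 0.56*j - 1.71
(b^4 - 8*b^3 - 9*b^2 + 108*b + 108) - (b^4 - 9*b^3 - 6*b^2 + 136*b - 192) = b^3 - 3*b^2 - 28*b + 300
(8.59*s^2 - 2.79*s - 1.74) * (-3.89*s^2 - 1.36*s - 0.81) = -33.4151*s^4 - 0.8293*s^3 + 3.6051*s^2 + 4.6263*s + 1.4094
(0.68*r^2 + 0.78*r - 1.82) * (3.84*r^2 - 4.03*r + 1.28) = 2.6112*r^4 + 0.2548*r^3 - 9.2618*r^2 + 8.333*r - 2.3296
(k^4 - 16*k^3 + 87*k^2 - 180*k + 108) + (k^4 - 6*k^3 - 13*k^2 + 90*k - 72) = 2*k^4 - 22*k^3 + 74*k^2 - 90*k + 36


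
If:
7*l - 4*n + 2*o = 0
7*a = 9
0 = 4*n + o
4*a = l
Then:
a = 9/7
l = 36/7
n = 3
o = -12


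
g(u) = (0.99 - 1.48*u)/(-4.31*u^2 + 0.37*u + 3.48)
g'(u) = (0.99 - 1.48*u)*(8.62*u - 0.37)/(-4.31*u^2 + 0.37*u + 3.48)^2 - 1.48/(-4.31*u^2 + 0.37*u + 3.48) = (-6.3788*u^2 + 8.5338*u - 5.5167)/(18.5761*u^4 - 3.1894*u^3 - 29.8607*u^2 + 2.5752*u + 12.1104)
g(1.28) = 0.29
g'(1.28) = -0.52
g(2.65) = 0.11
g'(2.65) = -0.04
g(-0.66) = 1.45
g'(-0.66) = -7.55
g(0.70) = -0.03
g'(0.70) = -1.01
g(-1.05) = -1.53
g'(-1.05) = -7.80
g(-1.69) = -0.37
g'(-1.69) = -0.43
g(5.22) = 0.06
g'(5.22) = -0.01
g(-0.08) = 0.32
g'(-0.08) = -0.53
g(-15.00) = -0.02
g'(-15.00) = -0.00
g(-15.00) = -0.02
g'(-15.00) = -0.00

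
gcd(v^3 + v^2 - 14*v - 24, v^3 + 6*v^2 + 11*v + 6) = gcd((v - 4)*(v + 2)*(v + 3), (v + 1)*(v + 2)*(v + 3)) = v^2 + 5*v + 6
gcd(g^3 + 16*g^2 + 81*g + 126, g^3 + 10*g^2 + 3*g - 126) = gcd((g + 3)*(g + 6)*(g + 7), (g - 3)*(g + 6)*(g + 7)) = g^2 + 13*g + 42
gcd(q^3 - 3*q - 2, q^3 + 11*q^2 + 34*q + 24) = q + 1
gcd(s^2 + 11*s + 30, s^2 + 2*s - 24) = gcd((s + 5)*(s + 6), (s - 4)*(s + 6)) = s + 6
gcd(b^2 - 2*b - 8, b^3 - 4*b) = b + 2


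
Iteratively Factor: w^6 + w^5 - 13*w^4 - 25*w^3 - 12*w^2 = (w)*(w^5 + w^4 - 13*w^3 - 25*w^2 - 12*w) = w*(w - 4)*(w^4 + 5*w^3 + 7*w^2 + 3*w) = w*(w - 4)*(w + 3)*(w^3 + 2*w^2 + w) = w^2*(w - 4)*(w + 3)*(w^2 + 2*w + 1) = w^2*(w - 4)*(w + 1)*(w + 3)*(w + 1)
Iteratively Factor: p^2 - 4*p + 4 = (p - 2)*(p - 2)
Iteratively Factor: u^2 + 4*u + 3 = (u + 3)*(u + 1)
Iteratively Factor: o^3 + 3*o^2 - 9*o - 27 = (o + 3)*(o^2 - 9) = (o + 3)^2*(o - 3)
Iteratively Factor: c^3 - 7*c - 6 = (c + 2)*(c^2 - 2*c - 3) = (c - 3)*(c + 2)*(c + 1)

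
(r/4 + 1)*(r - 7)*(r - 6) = r^3/4 - 9*r^2/4 - 5*r/2 + 42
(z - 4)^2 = z^2 - 8*z + 16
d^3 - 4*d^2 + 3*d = d*(d - 3)*(d - 1)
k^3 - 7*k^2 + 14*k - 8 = (k - 4)*(k - 2)*(k - 1)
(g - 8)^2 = g^2 - 16*g + 64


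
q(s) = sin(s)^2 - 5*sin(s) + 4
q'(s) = 2*sin(s)*cos(s) - 5*cos(s)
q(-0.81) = 8.15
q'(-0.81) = -4.45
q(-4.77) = 0.00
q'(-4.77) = -0.17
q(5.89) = 6.06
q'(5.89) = -5.33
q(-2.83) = 5.63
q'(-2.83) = 5.34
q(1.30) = 0.11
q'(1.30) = -0.82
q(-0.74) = 7.83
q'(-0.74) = -4.69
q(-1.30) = 9.75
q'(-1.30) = -1.85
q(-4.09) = 0.60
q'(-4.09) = 1.97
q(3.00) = 3.31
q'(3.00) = 4.67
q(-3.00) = 4.73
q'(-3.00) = 5.23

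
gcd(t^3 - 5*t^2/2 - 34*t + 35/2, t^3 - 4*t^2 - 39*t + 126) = t - 7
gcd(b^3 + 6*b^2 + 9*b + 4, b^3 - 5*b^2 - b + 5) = b + 1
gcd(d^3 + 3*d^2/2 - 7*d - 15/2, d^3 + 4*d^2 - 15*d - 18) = d + 1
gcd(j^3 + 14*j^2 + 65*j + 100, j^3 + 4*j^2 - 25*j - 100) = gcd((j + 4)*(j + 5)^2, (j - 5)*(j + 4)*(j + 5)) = j^2 + 9*j + 20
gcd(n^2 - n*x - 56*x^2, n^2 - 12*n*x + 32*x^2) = -n + 8*x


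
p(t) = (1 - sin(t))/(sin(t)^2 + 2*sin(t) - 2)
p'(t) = (1 - sin(t))*(-2*sin(t)*cos(t) - 2*cos(t))/(sin(t)^2 + 2*sin(t) - 2)^2 - cos(t)/(sin(t)^2 + 2*sin(t) - 2) = (sin(t) - 2)*sin(t)*cos(t)/(sin(t)^2 + 2*sin(t) - 2)^2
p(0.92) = 0.91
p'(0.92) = -11.55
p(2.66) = -0.62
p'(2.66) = 0.85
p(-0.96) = -0.61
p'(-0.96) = 0.15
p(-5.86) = -0.58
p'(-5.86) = -0.58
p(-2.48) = -0.57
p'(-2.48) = -0.16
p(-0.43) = -0.53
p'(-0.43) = 0.13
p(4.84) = -0.66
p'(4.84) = 0.04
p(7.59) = 0.04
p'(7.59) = -0.35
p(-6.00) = -0.53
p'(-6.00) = -0.25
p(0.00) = -0.50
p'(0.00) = 0.00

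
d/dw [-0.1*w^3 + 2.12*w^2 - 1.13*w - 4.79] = -0.3*w^2 + 4.24*w - 1.13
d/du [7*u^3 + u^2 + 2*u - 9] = 21*u^2 + 2*u + 2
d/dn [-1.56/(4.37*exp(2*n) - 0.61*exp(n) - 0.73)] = (13.6344*exp(n) - 0.9516)*exp(n)/(-4.37*exp(2*n) + 0.61*exp(n) + 0.73)^2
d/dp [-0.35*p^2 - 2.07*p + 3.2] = -0.7*p - 2.07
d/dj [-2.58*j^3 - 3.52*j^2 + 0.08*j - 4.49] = -7.74*j^2 - 7.04*j + 0.08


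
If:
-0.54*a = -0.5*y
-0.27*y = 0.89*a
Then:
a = 0.00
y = 0.00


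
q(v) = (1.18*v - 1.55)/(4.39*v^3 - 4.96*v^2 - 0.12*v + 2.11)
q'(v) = (1.18*v - 1.55)*(-13.17*v^2 + 9.92*v + 0.12)/(4.39*v^3 - 4.96*v^2 - 0.12*v + 2.11)^2 + 1.18/(4.39*v^3 - 4.96*v^2 - 0.12*v + 2.11) = (-10.3604*v^3 + 26.2663*v^2 - 15.376*v + 2.3038)/(19.2721*v^6 - 43.5488*v^5 + 23.548*v^4 + 19.7162*v^3 - 20.9168*v^2 - 0.5064*v + 4.4521)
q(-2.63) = 0.04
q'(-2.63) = 0.03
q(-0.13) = -0.84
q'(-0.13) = 1.15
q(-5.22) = 0.01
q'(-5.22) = 0.00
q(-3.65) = 0.02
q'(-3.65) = 0.01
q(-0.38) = -1.67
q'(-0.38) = 8.71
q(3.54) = 0.02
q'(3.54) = -0.01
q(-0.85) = 0.63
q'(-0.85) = 2.46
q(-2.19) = 0.06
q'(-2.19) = 0.06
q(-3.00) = 0.03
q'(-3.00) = 0.02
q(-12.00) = 0.00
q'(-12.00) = 0.00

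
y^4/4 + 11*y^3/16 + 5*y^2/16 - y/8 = y*(y/4 + 1/4)*(y - 1/4)*(y + 2)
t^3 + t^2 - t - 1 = (t - 1)*(t + 1)^2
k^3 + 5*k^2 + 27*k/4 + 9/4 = (k + 1/2)*(k + 3/2)*(k + 3)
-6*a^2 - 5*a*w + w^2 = (-6*a + w)*(a + w)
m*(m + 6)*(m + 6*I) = m^3 + 6*m^2 + 6*I*m^2 + 36*I*m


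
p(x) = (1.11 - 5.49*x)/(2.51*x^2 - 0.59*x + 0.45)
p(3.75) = -0.58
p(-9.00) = 0.24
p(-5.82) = 0.37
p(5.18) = -0.42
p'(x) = (0.59 - 5.02*x)*(1.11 - 5.49*x)/(2.51*x^2 - 0.59*x + 0.45)^2 - 5.49/(2.51*x^2 - 0.59*x + 0.45)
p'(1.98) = 0.49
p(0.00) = 2.47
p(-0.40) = 3.04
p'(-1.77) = 0.58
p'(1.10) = 1.08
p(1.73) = -1.21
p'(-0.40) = 2.21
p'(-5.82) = 0.06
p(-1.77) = 1.16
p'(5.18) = 0.08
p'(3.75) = 0.15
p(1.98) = -1.07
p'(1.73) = 0.62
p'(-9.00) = 0.03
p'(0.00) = -8.97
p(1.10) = -1.74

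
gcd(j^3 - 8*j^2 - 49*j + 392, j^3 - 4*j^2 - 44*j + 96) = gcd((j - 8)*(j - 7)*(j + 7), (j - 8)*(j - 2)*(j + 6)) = j - 8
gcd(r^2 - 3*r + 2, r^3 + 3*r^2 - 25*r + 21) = r - 1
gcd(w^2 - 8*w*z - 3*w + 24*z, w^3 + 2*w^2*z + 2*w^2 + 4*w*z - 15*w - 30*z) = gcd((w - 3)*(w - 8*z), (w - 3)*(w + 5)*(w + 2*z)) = w - 3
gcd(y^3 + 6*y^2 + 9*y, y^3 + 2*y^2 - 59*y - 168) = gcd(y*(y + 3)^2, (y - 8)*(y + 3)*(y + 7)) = y + 3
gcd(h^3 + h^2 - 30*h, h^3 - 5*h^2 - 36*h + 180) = h^2 + h - 30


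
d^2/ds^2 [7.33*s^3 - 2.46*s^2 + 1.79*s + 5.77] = 43.98*s - 4.92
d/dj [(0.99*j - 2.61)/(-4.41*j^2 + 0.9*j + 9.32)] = (4.3659*j^2 - 23.0202*j + 11.5758)/(19.4481*j^4 - 7.938*j^3 - 81.3924*j^2 + 16.776*j + 86.8624)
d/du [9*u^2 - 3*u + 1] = 18*u - 3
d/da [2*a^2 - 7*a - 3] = 4*a - 7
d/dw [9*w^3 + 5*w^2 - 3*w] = 27*w^2 + 10*w - 3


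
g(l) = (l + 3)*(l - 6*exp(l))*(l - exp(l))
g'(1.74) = 1473.23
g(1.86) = 813.61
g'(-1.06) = 3.38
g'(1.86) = 1967.02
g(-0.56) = 11.01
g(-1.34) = 7.74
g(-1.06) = 8.56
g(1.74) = 608.58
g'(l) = (1 - 6*exp(l))*(l + 3)*(l - exp(l)) + (1 - exp(l))*(l + 3)*(l - 6*exp(l)) + (l - 6*exp(l))*(l - exp(l))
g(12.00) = 2383815922808.72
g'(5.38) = 4929559.36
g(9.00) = 4721392818.44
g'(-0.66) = 5.96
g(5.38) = 2299873.35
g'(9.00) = 9841678582.81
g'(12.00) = 4926740884962.12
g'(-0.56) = 7.04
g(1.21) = 170.65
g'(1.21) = 400.46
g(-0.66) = 10.36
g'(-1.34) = 2.61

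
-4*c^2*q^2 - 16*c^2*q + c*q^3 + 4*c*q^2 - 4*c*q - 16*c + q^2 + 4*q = (-4*c + q)*(q + 4)*(c*q + 1)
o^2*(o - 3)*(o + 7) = o^4 + 4*o^3 - 21*o^2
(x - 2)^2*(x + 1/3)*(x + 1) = x^4 - 8*x^3/3 - x^2 + 4*x + 4/3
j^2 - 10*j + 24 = (j - 6)*(j - 4)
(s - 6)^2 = s^2 - 12*s + 36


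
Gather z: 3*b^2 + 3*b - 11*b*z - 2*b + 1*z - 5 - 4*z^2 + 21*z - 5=3*b^2 + b - 4*z^2 + z*(22 - 11*b) - 10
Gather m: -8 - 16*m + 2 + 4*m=-12*m - 6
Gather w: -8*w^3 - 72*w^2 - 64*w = -8*w^3 - 72*w^2 - 64*w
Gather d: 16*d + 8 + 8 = 16*d + 16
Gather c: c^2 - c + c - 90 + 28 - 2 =c^2 - 64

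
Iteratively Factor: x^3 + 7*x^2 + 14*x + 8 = (x + 2)*(x^2 + 5*x + 4) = (x + 1)*(x + 2)*(x + 4)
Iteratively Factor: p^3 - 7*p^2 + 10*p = (p - 2)*(p^2 - 5*p) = p*(p - 2)*(p - 5)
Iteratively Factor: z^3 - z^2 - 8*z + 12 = (z + 3)*(z^2 - 4*z + 4) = (z - 2)*(z + 3)*(z - 2)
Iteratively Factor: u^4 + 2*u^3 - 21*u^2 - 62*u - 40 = (u + 2)*(u^3 - 21*u - 20) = (u + 2)*(u + 4)*(u^2 - 4*u - 5) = (u + 1)*(u + 2)*(u + 4)*(u - 5)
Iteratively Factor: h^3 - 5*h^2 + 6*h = (h)*(h^2 - 5*h + 6) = h*(h - 2)*(h - 3)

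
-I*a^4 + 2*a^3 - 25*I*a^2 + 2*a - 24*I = (a - 4*I)*(a - I)*(a + 6*I)*(-I*a + 1)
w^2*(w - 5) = w^3 - 5*w^2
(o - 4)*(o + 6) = o^2 + 2*o - 24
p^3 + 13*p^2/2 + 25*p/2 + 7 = (p + 1)*(p + 2)*(p + 7/2)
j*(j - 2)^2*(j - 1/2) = j^4 - 9*j^3/2 + 6*j^2 - 2*j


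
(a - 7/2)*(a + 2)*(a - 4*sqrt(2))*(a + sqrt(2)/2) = a^4 - 7*sqrt(2)*a^3/2 - 3*a^3/2 - 11*a^2 + 21*sqrt(2)*a^2/4 + 6*a + 49*sqrt(2)*a/2 + 28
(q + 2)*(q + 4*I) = q^2 + 2*q + 4*I*q + 8*I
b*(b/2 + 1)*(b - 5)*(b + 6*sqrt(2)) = b^4/2 - 3*b^3/2 + 3*sqrt(2)*b^3 - 9*sqrt(2)*b^2 - 5*b^2 - 30*sqrt(2)*b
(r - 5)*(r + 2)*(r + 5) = r^3 + 2*r^2 - 25*r - 50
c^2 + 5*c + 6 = (c + 2)*(c + 3)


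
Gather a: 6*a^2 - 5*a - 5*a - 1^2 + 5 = 6*a^2 - 10*a + 4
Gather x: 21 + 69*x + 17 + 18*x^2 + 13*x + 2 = 18*x^2 + 82*x + 40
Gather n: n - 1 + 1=n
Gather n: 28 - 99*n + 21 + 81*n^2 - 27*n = 81*n^2 - 126*n + 49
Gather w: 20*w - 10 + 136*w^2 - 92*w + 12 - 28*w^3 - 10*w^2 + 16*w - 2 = -28*w^3 + 126*w^2 - 56*w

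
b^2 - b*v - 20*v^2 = (b - 5*v)*(b + 4*v)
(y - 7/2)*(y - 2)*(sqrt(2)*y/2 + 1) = sqrt(2)*y^3/2 - 11*sqrt(2)*y^2/4 + y^2 - 11*y/2 + 7*sqrt(2)*y/2 + 7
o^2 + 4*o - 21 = (o - 3)*(o + 7)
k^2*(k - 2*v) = k^3 - 2*k^2*v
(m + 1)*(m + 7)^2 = m^3 + 15*m^2 + 63*m + 49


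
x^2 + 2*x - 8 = (x - 2)*(x + 4)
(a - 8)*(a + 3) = a^2 - 5*a - 24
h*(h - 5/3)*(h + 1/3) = h^3 - 4*h^2/3 - 5*h/9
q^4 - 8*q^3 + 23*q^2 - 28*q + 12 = (q - 3)*(q - 2)^2*(q - 1)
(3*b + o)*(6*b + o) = 18*b^2 + 9*b*o + o^2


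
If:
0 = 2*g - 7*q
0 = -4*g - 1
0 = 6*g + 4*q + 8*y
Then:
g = -1/4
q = -1/14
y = 25/112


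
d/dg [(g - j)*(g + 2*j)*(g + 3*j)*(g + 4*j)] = 4*g^3 + 24*g^2*j + 34*g*j^2 - 2*j^3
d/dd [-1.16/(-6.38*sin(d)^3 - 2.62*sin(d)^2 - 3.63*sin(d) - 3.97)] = (-6.0784*sin(d) + 11.1012*cos(2*d) - 15.312)*cos(d)/(6.38*sin(d)^3 + 2.62*sin(d)^2 + 3.63*sin(d) + 3.97)^2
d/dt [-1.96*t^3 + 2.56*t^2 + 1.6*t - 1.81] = -5.88*t^2 + 5.12*t + 1.6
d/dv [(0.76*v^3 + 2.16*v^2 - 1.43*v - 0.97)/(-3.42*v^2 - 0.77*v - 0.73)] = (-2.5992*v^4 - 1.1704*v^3 - 8.2182*v^2 - 9.7884*v + 0.297)/(11.6964*v^4 + 5.2668*v^3 + 5.5861*v^2 + 1.1242*v + 0.5329)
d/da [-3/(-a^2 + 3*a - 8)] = 3*(3 - 2*a)/(a^2 - 3*a + 8)^2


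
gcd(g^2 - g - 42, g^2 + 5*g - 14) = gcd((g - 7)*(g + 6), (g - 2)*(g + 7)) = 1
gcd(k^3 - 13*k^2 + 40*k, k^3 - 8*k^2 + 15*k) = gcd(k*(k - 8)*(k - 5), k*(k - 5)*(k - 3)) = k^2 - 5*k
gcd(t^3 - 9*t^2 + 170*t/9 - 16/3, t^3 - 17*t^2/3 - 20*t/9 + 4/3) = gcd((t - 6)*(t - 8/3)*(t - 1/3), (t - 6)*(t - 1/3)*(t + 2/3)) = t^2 - 19*t/3 + 2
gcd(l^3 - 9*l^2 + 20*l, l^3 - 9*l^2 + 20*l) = l^3 - 9*l^2 + 20*l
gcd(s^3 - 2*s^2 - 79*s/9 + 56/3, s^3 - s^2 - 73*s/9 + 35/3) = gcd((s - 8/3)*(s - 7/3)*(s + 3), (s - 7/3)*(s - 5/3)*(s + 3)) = s^2 + 2*s/3 - 7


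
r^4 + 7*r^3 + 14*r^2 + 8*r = r*(r + 1)*(r + 2)*(r + 4)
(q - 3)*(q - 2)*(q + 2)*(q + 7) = q^4 + 4*q^3 - 25*q^2 - 16*q + 84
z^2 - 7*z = z*(z - 7)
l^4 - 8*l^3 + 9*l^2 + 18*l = l*(l - 6)*(l - 3)*(l + 1)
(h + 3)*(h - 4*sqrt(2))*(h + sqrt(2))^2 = h^4 - 2*sqrt(2)*h^3 + 3*h^3 - 14*h^2 - 6*sqrt(2)*h^2 - 42*h - 8*sqrt(2)*h - 24*sqrt(2)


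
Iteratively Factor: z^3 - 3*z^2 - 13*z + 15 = (z - 1)*(z^2 - 2*z - 15) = (z - 5)*(z - 1)*(z + 3)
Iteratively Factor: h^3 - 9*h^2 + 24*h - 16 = (h - 4)*(h^2 - 5*h + 4) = (h - 4)*(h - 1)*(h - 4)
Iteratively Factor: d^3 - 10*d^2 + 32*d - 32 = (d - 4)*(d^2 - 6*d + 8) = (d - 4)^2*(d - 2)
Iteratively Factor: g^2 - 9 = (g - 3)*(g + 3)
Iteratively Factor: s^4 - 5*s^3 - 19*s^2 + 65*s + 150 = (s - 5)*(s^3 - 19*s - 30) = (s - 5)^2*(s^2 + 5*s + 6) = (s - 5)^2*(s + 3)*(s + 2)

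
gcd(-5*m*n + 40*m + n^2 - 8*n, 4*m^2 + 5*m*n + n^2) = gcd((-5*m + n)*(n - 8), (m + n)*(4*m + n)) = 1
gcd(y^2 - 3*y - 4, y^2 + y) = y + 1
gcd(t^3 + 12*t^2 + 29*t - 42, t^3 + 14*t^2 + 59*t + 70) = t + 7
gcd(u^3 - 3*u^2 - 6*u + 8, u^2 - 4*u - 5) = 1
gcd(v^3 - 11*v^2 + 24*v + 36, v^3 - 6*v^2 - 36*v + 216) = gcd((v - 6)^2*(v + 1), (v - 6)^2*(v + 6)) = v^2 - 12*v + 36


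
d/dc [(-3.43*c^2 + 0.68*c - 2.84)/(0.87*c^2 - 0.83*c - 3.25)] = (2.2553*c^2 + 27.2366*c - 4.5672)/(0.7569*c^4 - 1.4442*c^3 - 4.9661*c^2 + 5.395*c + 10.5625)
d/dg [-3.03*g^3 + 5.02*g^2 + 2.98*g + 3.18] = -9.09*g^2 + 10.04*g + 2.98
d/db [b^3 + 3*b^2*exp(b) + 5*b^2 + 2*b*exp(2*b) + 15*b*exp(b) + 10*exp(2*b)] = 3*b^2*exp(b) + 3*b^2 + 4*b*exp(2*b) + 21*b*exp(b) + 10*b + 22*exp(2*b) + 15*exp(b)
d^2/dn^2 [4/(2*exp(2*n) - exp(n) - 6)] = 4*((1 - 8*exp(n))*(-2*exp(2*n) + exp(n) + 6) - 2*(4*exp(n) - 1)^2*exp(n))*exp(n)/(-2*exp(2*n) + exp(n) + 6)^3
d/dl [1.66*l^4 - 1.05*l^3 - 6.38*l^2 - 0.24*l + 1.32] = 6.64*l^3 - 3.15*l^2 - 12.76*l - 0.24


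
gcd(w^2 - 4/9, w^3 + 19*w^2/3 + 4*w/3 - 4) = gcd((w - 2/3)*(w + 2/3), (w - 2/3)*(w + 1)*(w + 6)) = w - 2/3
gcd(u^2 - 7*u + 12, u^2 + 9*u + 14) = 1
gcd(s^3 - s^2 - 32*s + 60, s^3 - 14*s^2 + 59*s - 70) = s^2 - 7*s + 10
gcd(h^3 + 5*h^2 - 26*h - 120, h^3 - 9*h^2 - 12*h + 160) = h^2 - h - 20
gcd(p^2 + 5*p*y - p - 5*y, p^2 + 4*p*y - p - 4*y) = p - 1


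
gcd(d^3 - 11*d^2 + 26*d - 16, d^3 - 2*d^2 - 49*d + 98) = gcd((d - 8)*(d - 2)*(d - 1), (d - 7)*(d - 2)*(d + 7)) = d - 2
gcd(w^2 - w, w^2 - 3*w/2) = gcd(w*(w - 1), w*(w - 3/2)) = w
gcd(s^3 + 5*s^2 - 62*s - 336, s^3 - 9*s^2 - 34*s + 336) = s^2 - 2*s - 48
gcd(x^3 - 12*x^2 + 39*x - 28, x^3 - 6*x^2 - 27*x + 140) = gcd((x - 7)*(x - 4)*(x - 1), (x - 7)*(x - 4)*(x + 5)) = x^2 - 11*x + 28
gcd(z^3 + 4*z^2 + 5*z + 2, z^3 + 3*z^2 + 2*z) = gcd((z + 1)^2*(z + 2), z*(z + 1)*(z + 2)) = z^2 + 3*z + 2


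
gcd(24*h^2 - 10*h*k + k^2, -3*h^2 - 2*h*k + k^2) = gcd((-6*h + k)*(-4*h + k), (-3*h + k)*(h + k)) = 1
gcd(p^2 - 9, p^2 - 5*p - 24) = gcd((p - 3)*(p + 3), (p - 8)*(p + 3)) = p + 3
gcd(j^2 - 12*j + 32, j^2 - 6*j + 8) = j - 4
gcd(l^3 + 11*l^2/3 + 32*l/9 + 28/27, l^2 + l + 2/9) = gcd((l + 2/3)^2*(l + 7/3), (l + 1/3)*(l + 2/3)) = l + 2/3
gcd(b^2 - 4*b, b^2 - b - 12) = b - 4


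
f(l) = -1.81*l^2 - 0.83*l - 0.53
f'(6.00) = -22.55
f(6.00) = -70.67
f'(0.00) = -0.83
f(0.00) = -0.53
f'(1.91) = -7.74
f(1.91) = -8.72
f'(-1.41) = 4.27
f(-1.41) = -2.96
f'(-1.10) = 3.15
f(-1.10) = -1.81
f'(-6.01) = 20.93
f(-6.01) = -60.92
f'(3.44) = -13.28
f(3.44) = -24.80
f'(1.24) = -5.32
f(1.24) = -4.34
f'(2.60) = -10.24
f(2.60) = -14.92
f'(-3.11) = 10.43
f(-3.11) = -15.46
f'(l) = -3.62*l - 0.83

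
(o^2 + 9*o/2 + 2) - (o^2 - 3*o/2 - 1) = 6*o + 3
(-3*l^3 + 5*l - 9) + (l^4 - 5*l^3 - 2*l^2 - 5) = l^4 - 8*l^3 - 2*l^2 + 5*l - 14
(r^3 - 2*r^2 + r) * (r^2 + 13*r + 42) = r^5 + 11*r^4 + 17*r^3 - 71*r^2 + 42*r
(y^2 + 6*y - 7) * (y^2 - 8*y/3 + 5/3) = y^4 + 10*y^3/3 - 64*y^2/3 + 86*y/3 - 35/3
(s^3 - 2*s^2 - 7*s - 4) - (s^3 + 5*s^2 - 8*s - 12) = -7*s^2 + s + 8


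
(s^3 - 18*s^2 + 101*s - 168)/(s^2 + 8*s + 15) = (s^3 - 18*s^2 + 101*s - 168)/(s^2 + 8*s + 15)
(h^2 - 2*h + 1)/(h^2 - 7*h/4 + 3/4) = 4*(h - 1)/(4*h - 3)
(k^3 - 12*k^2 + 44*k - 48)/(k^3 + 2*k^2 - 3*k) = (k^3 - 12*k^2 + 44*k - 48)/(k*(k^2 + 2*k - 3))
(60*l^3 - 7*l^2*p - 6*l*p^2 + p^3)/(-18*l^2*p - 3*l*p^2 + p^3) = (20*l^2 - 9*l*p + p^2)/(p*(-6*l + p))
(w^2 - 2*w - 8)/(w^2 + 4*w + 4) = (w - 4)/(w + 2)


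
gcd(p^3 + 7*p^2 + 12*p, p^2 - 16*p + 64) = 1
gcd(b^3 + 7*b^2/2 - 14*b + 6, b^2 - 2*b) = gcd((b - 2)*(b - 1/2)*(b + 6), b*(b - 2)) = b - 2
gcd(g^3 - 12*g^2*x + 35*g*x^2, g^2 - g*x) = g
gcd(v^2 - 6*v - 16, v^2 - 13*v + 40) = v - 8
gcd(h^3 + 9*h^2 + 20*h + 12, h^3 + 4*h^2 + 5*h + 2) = h^2 + 3*h + 2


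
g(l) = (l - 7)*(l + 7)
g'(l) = 2*l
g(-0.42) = -48.82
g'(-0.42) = -0.84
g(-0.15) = -48.98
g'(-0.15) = -0.30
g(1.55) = -46.60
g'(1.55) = 3.10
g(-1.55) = -46.60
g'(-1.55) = -3.10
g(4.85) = -25.48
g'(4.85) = 9.70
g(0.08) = -48.99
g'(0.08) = 0.16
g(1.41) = -47.01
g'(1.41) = 2.82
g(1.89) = -45.43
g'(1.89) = 3.78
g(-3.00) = -40.00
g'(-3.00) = -6.00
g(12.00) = 95.00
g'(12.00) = 24.00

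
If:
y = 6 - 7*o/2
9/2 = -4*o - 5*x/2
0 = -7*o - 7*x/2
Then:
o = 9/2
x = -9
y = -39/4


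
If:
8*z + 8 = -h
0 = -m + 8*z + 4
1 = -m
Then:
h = -3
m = -1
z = -5/8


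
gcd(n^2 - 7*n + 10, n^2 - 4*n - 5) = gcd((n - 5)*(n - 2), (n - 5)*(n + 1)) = n - 5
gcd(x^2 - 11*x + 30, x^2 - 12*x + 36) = x - 6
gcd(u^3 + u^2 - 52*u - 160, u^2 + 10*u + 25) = u + 5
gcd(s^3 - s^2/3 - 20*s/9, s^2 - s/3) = s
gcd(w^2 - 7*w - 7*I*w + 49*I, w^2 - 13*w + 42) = w - 7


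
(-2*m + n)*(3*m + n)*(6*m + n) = -36*m^3 + 7*m*n^2 + n^3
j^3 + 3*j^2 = j^2*(j + 3)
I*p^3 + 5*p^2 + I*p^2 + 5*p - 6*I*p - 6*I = (p - 3*I)*(p - 2*I)*(I*p + I)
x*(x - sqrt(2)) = x^2 - sqrt(2)*x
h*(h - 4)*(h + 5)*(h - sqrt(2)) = h^4 - sqrt(2)*h^3 + h^3 - 20*h^2 - sqrt(2)*h^2 + 20*sqrt(2)*h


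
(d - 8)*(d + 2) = d^2 - 6*d - 16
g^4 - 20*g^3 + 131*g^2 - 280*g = g*(g - 8)*(g - 7)*(g - 5)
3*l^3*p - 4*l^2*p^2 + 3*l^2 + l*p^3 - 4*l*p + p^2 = (-3*l + p)*(-l + p)*(l*p + 1)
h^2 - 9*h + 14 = (h - 7)*(h - 2)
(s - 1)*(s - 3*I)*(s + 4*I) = s^3 - s^2 + I*s^2 + 12*s - I*s - 12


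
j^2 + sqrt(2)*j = j*(j + sqrt(2))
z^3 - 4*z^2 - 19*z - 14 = (z - 7)*(z + 1)*(z + 2)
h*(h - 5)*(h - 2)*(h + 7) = h^4 - 39*h^2 + 70*h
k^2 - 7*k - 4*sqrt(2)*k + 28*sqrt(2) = (k - 7)*(k - 4*sqrt(2))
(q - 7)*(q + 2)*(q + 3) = q^3 - 2*q^2 - 29*q - 42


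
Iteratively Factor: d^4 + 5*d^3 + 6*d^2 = (d)*(d^3 + 5*d^2 + 6*d) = d*(d + 3)*(d^2 + 2*d) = d^2*(d + 3)*(d + 2)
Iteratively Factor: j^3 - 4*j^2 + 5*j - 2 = (j - 1)*(j^2 - 3*j + 2) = (j - 2)*(j - 1)*(j - 1)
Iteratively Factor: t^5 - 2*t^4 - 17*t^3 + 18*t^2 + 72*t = (t - 3)*(t^4 + t^3 - 14*t^2 - 24*t) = (t - 4)*(t - 3)*(t^3 + 5*t^2 + 6*t) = t*(t - 4)*(t - 3)*(t^2 + 5*t + 6) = t*(t - 4)*(t - 3)*(t + 3)*(t + 2)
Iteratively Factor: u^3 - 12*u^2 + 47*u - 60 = (u - 5)*(u^2 - 7*u + 12) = (u - 5)*(u - 4)*(u - 3)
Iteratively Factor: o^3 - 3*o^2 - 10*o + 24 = (o - 4)*(o^2 + o - 6) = (o - 4)*(o + 3)*(o - 2)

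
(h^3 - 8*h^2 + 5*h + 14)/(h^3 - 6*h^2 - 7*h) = (h - 2)/h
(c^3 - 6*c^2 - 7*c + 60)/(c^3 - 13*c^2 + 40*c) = (c^2 - c - 12)/(c*(c - 8))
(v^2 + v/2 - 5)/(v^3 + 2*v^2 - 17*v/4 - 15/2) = 2/(2*v + 3)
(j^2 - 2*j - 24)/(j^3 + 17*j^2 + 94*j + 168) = (j - 6)/(j^2 + 13*j + 42)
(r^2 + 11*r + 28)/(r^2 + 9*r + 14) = (r + 4)/(r + 2)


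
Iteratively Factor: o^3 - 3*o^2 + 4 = (o - 2)*(o^2 - o - 2) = (o - 2)^2*(o + 1)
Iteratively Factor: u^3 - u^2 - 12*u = (u - 4)*(u^2 + 3*u) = u*(u - 4)*(u + 3)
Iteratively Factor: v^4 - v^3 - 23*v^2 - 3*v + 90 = (v + 3)*(v^3 - 4*v^2 - 11*v + 30) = (v - 5)*(v + 3)*(v^2 + v - 6) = (v - 5)*(v + 3)^2*(v - 2)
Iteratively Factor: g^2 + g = (g + 1)*(g)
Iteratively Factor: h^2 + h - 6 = (h - 2)*(h + 3)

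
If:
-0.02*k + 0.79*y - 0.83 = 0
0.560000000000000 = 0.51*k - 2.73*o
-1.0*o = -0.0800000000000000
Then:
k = 1.53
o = 0.08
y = 1.09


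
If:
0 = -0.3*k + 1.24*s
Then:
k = 4.13333333333333*s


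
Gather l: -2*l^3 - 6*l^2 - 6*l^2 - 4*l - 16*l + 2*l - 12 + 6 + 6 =-2*l^3 - 12*l^2 - 18*l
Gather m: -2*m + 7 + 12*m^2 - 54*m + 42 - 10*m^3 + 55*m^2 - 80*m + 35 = -10*m^3 + 67*m^2 - 136*m + 84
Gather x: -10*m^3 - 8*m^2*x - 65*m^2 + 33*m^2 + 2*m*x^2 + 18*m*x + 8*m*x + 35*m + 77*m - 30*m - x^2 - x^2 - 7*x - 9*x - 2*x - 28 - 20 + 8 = -10*m^3 - 32*m^2 + 82*m + x^2*(2*m - 2) + x*(-8*m^2 + 26*m - 18) - 40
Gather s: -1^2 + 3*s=3*s - 1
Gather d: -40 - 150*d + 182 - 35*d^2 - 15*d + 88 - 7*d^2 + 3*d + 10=-42*d^2 - 162*d + 240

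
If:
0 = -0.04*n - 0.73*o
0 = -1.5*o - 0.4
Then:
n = 4.87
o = -0.27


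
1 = 1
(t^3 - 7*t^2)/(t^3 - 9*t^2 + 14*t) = t/(t - 2)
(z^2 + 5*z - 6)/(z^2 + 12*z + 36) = (z - 1)/(z + 6)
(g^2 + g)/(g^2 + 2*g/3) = 3*(g + 1)/(3*g + 2)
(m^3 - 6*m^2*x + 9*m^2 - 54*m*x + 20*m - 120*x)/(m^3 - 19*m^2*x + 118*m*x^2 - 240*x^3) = (m^2 + 9*m + 20)/(m^2 - 13*m*x + 40*x^2)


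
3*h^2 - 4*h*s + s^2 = (-3*h + s)*(-h + s)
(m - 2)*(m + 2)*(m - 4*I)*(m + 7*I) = m^4 + 3*I*m^3 + 24*m^2 - 12*I*m - 112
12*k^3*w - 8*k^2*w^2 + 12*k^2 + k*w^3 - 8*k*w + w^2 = (-6*k + w)*(-2*k + w)*(k*w + 1)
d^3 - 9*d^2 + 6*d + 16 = (d - 8)*(d - 2)*(d + 1)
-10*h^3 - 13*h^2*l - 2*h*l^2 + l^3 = (-5*h + l)*(h + l)*(2*h + l)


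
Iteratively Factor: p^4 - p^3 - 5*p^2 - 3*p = (p - 3)*(p^3 + 2*p^2 + p) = p*(p - 3)*(p^2 + 2*p + 1) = p*(p - 3)*(p + 1)*(p + 1)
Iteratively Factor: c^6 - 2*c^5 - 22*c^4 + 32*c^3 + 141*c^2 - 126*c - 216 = (c - 4)*(c^5 + 2*c^4 - 14*c^3 - 24*c^2 + 45*c + 54) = (c - 4)*(c + 1)*(c^4 + c^3 - 15*c^2 - 9*c + 54) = (c - 4)*(c - 2)*(c + 1)*(c^3 + 3*c^2 - 9*c - 27) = (c - 4)*(c - 2)*(c + 1)*(c + 3)*(c^2 - 9) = (c - 4)*(c - 2)*(c + 1)*(c + 3)^2*(c - 3)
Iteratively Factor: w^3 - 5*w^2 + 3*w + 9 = (w + 1)*(w^2 - 6*w + 9) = (w - 3)*(w + 1)*(w - 3)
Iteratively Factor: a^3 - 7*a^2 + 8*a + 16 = (a - 4)*(a^2 - 3*a - 4) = (a - 4)*(a + 1)*(a - 4)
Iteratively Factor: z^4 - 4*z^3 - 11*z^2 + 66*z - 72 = (z + 4)*(z^3 - 8*z^2 + 21*z - 18) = (z - 3)*(z + 4)*(z^2 - 5*z + 6) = (z - 3)^2*(z + 4)*(z - 2)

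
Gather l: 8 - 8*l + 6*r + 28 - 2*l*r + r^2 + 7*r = l*(-2*r - 8) + r^2 + 13*r + 36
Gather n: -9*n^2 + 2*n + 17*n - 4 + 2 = -9*n^2 + 19*n - 2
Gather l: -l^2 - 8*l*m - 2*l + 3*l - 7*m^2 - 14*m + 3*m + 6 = -l^2 + l*(1 - 8*m) - 7*m^2 - 11*m + 6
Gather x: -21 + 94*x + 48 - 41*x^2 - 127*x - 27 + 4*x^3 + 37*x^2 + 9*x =4*x^3 - 4*x^2 - 24*x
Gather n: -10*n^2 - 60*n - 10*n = -10*n^2 - 70*n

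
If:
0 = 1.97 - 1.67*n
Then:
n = 1.18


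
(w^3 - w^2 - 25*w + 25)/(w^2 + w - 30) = (w^2 + 4*w - 5)/(w + 6)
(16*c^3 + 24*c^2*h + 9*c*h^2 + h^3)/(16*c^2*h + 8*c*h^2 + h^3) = (c + h)/h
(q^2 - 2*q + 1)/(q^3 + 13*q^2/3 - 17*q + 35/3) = 3*(q - 1)/(3*q^2 + 16*q - 35)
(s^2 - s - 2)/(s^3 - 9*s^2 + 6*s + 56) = (s^2 - s - 2)/(s^3 - 9*s^2 + 6*s + 56)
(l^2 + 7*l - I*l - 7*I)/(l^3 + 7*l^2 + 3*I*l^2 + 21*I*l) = (l - I)/(l*(l + 3*I))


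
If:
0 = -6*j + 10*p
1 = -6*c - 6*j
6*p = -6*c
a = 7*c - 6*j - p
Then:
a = 9/2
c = 1/4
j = -5/12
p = -1/4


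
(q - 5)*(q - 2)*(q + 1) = q^3 - 6*q^2 + 3*q + 10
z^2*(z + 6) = z^3 + 6*z^2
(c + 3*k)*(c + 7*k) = c^2 + 10*c*k + 21*k^2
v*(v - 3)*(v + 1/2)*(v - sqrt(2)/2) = v^4 - 5*v^3/2 - sqrt(2)*v^3/2 - 3*v^2/2 + 5*sqrt(2)*v^2/4 + 3*sqrt(2)*v/4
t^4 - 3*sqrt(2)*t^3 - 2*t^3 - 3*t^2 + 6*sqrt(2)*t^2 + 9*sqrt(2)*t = t*(t - 3)*(t + 1)*(t - 3*sqrt(2))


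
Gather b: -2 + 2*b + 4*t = 2*b + 4*t - 2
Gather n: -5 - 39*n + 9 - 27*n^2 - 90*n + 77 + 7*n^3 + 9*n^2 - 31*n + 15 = 7*n^3 - 18*n^2 - 160*n + 96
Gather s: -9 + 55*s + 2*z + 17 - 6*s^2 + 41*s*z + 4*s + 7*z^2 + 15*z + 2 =-6*s^2 + s*(41*z + 59) + 7*z^2 + 17*z + 10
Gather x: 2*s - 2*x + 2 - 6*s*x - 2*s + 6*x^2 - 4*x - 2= 6*x^2 + x*(-6*s - 6)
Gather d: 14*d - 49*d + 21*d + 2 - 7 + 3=-14*d - 2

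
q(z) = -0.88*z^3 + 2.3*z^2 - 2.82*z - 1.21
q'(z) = -2.64*z^2 + 4.6*z - 2.82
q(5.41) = -88.49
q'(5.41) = -55.20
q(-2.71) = 40.84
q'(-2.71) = -34.67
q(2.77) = -10.08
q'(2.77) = -10.33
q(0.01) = -1.24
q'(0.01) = -2.77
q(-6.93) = 421.66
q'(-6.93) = -161.48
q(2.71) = -9.47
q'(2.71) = -9.74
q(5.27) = -80.99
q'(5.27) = -51.90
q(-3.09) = 55.43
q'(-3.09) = -42.24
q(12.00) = -1224.49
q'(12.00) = -327.78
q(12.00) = -1224.49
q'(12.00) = -327.78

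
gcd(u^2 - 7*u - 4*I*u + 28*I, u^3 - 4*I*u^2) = u - 4*I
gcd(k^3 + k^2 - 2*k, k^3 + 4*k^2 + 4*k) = k^2 + 2*k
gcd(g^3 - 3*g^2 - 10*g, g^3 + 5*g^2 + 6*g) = g^2 + 2*g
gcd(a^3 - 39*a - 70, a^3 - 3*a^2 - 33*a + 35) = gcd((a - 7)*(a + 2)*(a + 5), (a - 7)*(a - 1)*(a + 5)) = a^2 - 2*a - 35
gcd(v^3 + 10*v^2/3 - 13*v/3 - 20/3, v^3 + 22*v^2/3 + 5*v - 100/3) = v^2 + 7*v/3 - 20/3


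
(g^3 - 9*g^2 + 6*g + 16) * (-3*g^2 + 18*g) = -3*g^5 + 45*g^4 - 180*g^3 + 60*g^2 + 288*g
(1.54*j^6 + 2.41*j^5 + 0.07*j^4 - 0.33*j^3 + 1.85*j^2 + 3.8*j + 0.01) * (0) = 0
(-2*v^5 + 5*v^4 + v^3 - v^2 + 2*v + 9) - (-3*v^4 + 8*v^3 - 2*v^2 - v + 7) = -2*v^5 + 8*v^4 - 7*v^3 + v^2 + 3*v + 2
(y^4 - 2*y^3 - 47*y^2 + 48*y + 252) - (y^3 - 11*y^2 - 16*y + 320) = y^4 - 3*y^3 - 36*y^2 + 64*y - 68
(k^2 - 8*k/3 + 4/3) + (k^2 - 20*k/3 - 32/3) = 2*k^2 - 28*k/3 - 28/3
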